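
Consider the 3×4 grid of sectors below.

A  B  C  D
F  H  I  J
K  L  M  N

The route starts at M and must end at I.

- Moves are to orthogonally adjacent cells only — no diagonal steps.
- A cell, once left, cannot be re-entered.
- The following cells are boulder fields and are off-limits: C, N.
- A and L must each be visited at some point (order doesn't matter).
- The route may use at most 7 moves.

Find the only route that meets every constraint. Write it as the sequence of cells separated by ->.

M -> L -> K -> F -> A -> B -> H -> I

The 7-move cap with required stops at A, L leaves no slack for detours.
Route from M: left 2 to K, up 2 to A, right 1 to B, down 1 to H, right 1 to I — 7 moves in all.
Check: all required cells visited; 7 ≤ 7 moves.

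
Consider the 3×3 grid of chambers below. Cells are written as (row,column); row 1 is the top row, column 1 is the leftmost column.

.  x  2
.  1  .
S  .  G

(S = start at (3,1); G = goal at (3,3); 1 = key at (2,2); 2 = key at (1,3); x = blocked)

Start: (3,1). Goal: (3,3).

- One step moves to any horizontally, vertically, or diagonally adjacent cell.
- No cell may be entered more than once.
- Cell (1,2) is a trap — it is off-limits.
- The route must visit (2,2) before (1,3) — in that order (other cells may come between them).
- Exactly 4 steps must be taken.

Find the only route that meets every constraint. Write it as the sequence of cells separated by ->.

(3,1) -> (2,2) -> (1,3) -> (2,3) -> (3,3)

The waypoints must appear in the order (2,2), (1,3), with no cell reused.
Route from (3,1): 2× up-right (reaching (1,3)), 2× down (reaching (3,3)) — 4 moves in all.
Check: order respected (1 at step 1, 2 at step 2); 4 moves as required.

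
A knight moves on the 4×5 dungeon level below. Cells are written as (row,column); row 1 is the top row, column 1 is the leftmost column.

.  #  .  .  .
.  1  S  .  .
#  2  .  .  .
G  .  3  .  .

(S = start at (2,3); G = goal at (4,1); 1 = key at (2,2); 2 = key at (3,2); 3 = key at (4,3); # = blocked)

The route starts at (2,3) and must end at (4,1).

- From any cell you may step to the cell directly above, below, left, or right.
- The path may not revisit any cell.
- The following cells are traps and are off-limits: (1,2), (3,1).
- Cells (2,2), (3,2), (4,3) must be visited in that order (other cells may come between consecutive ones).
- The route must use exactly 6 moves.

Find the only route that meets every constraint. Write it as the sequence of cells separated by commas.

The waypoints must appear in the order (2,2), (3,2), (4,3), with no cell reused.
Route from (2,3): left to (2,2), down to (3,2), right to (3,3), down to (4,3), 2× left (reaching (4,1)) — 6 moves in all.
Check: order respected (1 at step 1, 2 at step 2, 3 at step 4); 6 moves as required.

(2,3), (2,2), (3,2), (3,3), (4,3), (4,2), (4,1)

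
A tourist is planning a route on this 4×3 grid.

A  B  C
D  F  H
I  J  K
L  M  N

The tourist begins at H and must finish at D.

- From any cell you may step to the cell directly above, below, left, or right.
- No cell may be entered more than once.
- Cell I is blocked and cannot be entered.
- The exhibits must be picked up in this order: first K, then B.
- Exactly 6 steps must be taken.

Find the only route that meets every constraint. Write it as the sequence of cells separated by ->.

H -> K -> J -> F -> B -> A -> D

The waypoints must appear in the order K, B, with no cell reused.
Route from H: down to K, left to J, 2× up (reaching B), left to A, down to D — 6 moves in all.
Check: order respected (K at step 1, B at step 4); 6 moves as required.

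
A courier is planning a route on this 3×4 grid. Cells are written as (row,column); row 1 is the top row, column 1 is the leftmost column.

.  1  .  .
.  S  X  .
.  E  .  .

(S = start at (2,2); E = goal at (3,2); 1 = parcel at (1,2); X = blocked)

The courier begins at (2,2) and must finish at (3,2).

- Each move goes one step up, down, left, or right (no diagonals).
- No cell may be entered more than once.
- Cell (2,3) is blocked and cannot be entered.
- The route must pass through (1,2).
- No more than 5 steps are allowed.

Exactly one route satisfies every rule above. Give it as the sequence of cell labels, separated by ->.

(2,2) -> (1,2) -> (1,1) -> (2,1) -> (3,1) -> (3,2)

Any route must reach (1,2) and still end at (3,2) within 5 moves, so the order of the required stops is forced.
Route from (2,2): up 1 to (1,2), left 1 to (1,1), down 2 to (3,1), right 1 to (3,2) — 5 moves in all.
Check: all required cells visited; 5 ≤ 5 moves.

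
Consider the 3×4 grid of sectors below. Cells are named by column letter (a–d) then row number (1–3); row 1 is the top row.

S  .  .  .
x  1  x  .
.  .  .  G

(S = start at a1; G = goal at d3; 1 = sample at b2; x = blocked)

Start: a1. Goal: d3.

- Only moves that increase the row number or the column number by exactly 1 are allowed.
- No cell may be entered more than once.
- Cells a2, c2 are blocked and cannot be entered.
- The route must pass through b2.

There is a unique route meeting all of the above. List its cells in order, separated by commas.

a1, b1, b2, b3, c3, d3

Moves only go right or down, so the column and row indices never decrease.
Route from a1: right 1 to b1, down 2 to b3, right 2 to d3 — 5 moves in all.
Check: all required cells visited.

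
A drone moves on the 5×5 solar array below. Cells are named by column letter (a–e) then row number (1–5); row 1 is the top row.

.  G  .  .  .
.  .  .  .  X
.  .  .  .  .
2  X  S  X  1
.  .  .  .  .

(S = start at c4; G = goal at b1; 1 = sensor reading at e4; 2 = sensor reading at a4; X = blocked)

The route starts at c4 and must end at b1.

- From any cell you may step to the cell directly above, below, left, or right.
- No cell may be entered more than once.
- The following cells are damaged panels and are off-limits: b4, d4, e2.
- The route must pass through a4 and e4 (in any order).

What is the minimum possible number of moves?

Any route passes through a4 and e4 in some order between c4 and b1. Summing Manhattan distances along each leg and taking the cheapest ordering (c4 → e4 → a4 → b1) gives a lower bound of 2 + 4 + 4 = 10 moves.
That bound ignores the blocked cells. Measuring each leg by the fewest moves that actually steer around them (c4→e4: 4; e4→a4: 6; a4→b1: 4) raises the lower bound to 14.
A route of 14 moves exists: c4 → c3 → d3 → e3 → e4 → e5 → d5 → c5 → b5 → a5 → a4 → a3 → a2 → a1 → b1.
Since 14 matches that lower bound, it is optimal.

14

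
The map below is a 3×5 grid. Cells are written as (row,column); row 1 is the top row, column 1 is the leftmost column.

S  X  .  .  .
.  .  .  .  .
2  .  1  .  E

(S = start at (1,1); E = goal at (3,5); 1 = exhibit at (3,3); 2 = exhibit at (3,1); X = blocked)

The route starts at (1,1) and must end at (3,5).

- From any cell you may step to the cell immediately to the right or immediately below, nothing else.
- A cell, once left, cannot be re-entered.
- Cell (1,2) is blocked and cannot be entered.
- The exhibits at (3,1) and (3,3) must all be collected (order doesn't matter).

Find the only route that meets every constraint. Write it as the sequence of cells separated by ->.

(1,1) -> (2,1) -> (3,1) -> (3,2) -> (3,3) -> (3,4) -> (3,5)

Moves only go right or down, so the column and row indices never decrease.
Route from (1,1): 2× down (reaching (3,1)), 4× right (reaching (3,5)) — 6 moves in all.
Check: all required cells visited.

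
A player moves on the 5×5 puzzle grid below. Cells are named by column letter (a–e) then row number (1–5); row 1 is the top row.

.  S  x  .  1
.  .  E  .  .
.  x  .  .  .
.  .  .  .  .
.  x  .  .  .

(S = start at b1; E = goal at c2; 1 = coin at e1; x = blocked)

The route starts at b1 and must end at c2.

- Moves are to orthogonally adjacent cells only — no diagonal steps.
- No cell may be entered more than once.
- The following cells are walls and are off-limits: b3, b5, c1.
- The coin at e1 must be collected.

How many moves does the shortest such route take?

14

Any route passes through e1 somewhere between b1 and c2. Summing Manhattan distances along the two legs (b1 → e1 → c2) gives a lower bound of 3 + 3 = 6 moves.
That bound ignores the blocked cells. Measuring each leg by the fewest moves that actually steer around them (b1→e1: 5; e1→c2: 3) raises the lower bound to 8.
The shortest route satisfying every rule uses 14 moves: b1 → b2 → a2 → a3 → a4 → b4 → c4 → c3 → d3 → e3 → e2 → e1 → d1 → d2 → c2.
The no-revisit rule (legs can't share cells) pushes the minimum above the 8-move bound; an exhaustive check rules out every length from 8 to 13 (on a 4-connected grid the length of any start-to-goal walk has the same parity as the Manhattan bound, so only lengths 8, 10, 12, … need checking), leaving 14 as the minimum.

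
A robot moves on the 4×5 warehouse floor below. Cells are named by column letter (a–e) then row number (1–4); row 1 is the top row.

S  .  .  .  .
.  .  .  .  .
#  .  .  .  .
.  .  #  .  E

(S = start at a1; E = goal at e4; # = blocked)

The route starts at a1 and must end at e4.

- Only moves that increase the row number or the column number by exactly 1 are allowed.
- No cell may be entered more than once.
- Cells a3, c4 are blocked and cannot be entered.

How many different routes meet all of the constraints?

23

A right/down-only route from a1 to e4 makes exactly 3 down-moves and 4 right-moves in some order.
With no other constraints that would be C(7,3) = 35 routes.
Subtract routes through each blocked cell (inclusion–exclusion for overlaps): − through a3: 5 − through c4: 10 + through a3&c4: 3 → 23.
That gives 23 routes.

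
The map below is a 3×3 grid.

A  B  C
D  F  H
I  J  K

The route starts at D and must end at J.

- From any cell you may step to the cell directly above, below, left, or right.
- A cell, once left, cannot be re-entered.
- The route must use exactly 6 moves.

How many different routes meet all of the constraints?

Need simple routes of exactly 6 moves from D to J (Manhattan distance 2, so 2 moves are spent on a detour and 2 undoing it).
Enumerating: D A B F H K J | D A B C H K J | D A B C H F J | D F B C H K J.
That gives 4 routes.

4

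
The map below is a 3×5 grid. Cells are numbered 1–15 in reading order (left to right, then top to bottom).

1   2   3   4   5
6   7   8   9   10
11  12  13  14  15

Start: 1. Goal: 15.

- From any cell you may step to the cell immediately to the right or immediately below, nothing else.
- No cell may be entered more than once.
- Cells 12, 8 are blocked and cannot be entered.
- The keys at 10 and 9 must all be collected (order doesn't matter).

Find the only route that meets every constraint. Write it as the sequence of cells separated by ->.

Moves only go right or down, so the column and row indices never decrease.
Route from 1: right 3 to 4, down 1 to 9, right 1 to 10, down 1 to 15 — 6 moves in all.
Check: all required cells visited.

1 -> 2 -> 3 -> 4 -> 9 -> 10 -> 15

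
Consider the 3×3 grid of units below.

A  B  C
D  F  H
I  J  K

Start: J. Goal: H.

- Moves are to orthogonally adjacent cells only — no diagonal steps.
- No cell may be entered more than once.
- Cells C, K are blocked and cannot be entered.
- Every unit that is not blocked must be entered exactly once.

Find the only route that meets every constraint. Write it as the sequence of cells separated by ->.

Need to visit all 7 open cells exactly once, starting at J and ending at H.
Route from J: left to I, 2× up (reaching A), right to B, down to F, right to H — 6 moves in all.
Check: all 7 open cells covered.

J -> I -> D -> A -> B -> F -> H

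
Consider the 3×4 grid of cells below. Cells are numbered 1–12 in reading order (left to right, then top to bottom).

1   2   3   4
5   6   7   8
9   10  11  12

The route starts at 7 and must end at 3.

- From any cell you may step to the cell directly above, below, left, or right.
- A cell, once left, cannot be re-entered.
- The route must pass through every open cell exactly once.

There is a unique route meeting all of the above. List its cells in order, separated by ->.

7 -> 6 -> 2 -> 1 -> 5 -> 9 -> 10 -> 11 -> 12 -> 8 -> 4 -> 3

Need to visit all 12 open cells exactly once, starting at 7 and ending at 3.
Cell 9 has only two open neighbours (5 and 10), so the path must pass straight through it: one of those is the cell it's entered from and the other is where it exits.
Route from 7: left 1 to 6, up 1 to 2, left 1 to 1, down 2 to 9, right 3 to 12, up 2 to 4, left 1 to 3 — 11 moves in all.
Check: all 12 open cells covered.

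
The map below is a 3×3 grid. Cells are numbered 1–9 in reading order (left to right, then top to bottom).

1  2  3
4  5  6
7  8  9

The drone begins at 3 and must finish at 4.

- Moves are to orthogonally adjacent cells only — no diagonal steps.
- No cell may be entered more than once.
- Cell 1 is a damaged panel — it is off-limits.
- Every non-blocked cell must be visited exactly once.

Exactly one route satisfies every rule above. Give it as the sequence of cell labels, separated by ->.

3 -> 2 -> 5 -> 6 -> 9 -> 8 -> 7 -> 4

Need to visit all 8 open cells exactly once, starting at 3 and ending at 4.
Cell 2 has only two open neighbours (5 and 3), so the path must pass straight through it: one of those is the cell it's entered from and the other is where it exits.
Route from 3: left to 2, down to 5, right to 6, down to 9, 2× left (reaching 7), up to 4 — 7 moves in all.
Check: all 8 open cells covered.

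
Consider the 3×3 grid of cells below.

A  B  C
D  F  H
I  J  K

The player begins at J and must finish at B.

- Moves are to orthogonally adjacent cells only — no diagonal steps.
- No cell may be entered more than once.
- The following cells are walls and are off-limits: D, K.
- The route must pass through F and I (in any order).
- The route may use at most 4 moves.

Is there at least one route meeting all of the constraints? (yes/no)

I must be visited but has only one open neighbour (J), and it is neither the start nor the goal — the route would have to enter and leave through J, re-entering it.

no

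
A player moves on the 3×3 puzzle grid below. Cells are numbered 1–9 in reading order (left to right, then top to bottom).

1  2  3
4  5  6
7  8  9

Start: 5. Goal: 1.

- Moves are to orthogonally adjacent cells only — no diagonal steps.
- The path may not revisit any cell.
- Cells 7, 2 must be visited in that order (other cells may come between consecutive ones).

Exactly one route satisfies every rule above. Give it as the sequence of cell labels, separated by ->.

The waypoints must appear in the order 7, 2, with no cell reused.
Route from 5: left to 4, down to 7, 2× right (reaching 9), 2× up (reaching 3), 2× left (reaching 1) — 8 moves in all.
Check: order respected (7 at step 2, 2 at step 7).

5 -> 4 -> 7 -> 8 -> 9 -> 6 -> 3 -> 2 -> 1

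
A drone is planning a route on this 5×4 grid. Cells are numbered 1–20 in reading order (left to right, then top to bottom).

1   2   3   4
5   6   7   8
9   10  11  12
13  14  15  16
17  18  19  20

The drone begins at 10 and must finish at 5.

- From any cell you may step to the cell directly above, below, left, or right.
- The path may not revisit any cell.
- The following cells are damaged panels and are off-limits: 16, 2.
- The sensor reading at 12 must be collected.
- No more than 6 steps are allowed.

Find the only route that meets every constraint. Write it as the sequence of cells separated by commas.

10, 11, 12, 8, 7, 6, 5

The budget equals the shortest possible length, so every move has to be on a shortest route through the required cells.
Route from 10: right 2 to 12, up 1 to 8, left 3 to 5 — 6 moves in all.
Check: all required cells visited; 6 ≤ 6 moves.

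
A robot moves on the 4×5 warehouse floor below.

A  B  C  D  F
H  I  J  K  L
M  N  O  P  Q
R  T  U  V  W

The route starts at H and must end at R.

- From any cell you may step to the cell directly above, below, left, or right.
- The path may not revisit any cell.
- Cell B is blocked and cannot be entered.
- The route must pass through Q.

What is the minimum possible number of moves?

10

Any route passes through Q somewhere between H and R. Summing Manhattan distances along the two legs (H → Q → R) gives a lower bound of 5 + 5 = 10 moves.
A route of 10 moves achieves this: H → M → N → O → P → Q → W → V → U → T → R.
Since 10 matches the lower bound, it is optimal.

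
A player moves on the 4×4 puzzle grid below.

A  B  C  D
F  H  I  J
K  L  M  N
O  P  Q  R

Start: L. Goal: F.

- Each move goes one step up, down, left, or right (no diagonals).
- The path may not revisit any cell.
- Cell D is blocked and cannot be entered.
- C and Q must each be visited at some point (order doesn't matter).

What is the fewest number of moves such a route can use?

Any route passes through C and Q in some order between L and F. Summing Manhattan distances along each leg and taking the cheapest ordering (L → Q → C → F) gives a lower bound of 2 + 3 + 3 = 8 moves.
A route of 8 moves achieves this: L → P → Q → M → I → C → B → H → F.
Since 8 matches the lower bound, it is optimal.

8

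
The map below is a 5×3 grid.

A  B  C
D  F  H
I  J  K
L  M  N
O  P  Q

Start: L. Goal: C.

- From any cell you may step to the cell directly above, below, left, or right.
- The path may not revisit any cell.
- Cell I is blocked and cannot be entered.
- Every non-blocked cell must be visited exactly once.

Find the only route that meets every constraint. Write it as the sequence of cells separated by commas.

Need to visit all 14 open cells exactly once, starting at L and ending at C.
Cell Q has only two open neighbours (N and P), so the path must pass straight through it: one of those is the cell it's entered from and the other is where it exits.
Route from L: down 1 to O, right 2 to Q, up 1 to N, left 1 to M, up 1 to J, right 1 to K, up 1 to H, left 2 to D, up 1 to A, right 2 to C — 13 moves in all.
Check: all 14 open cells covered.

L, O, P, Q, N, M, J, K, H, F, D, A, B, C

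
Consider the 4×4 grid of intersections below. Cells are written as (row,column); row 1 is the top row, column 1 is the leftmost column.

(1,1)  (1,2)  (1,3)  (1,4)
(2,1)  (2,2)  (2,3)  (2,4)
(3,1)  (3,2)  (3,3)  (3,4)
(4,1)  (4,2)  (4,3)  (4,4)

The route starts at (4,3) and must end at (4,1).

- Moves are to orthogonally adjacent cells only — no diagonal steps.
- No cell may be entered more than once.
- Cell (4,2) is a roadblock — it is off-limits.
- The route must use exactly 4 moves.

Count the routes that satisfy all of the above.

Need simple routes of exactly 4 moves from (4,3) to (4,1) (Manhattan distance 2, so 1 moves are spent on a detour and 1 undoing it).
Enumerating: (4,3) (3,3) (3,2) (3,1) (4,1).
That gives 1 route.

1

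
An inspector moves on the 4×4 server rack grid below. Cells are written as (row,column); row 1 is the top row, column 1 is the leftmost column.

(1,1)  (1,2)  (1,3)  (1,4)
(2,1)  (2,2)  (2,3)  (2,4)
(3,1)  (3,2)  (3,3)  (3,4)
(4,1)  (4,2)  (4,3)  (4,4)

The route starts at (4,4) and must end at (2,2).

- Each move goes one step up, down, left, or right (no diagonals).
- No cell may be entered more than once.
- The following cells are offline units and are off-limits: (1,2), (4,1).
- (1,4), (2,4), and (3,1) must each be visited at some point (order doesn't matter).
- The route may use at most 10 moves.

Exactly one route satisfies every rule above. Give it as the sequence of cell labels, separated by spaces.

(4,4) (3,4) (2,4) (1,4) (1,3) (2,3) (3,3) (3,2) (3,1) (2,1) (2,2)

The budget equals the shortest possible length, so every move has to be on a shortest route through the required cells.
Route from (4,4): 3× up (reaching (1,4)), left to (1,3), 2× down (reaching (3,3)), 2× left (reaching (3,1)), up to (2,1), right to (2,2) — 10 moves in all.
Check: all required cells visited; 10 ≤ 10 moves.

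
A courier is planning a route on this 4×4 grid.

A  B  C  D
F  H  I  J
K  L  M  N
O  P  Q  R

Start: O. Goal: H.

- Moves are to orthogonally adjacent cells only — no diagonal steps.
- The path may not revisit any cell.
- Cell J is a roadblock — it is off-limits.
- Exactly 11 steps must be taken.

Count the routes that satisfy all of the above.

Need simple routes of exactly 11 moves from O to H (Manhattan distance 3, so 4 moves are spent on a detour and 4 undoing it).
Enumerating: O K F A B C I M Q P L H | O K L P Q M I C B A F H | O K L P Q R N M I C B H | O P Q M I C B A F K L H | O P Q M L K F A B C I H | O P Q R N M I C B A F H | O P Q R N M L K F A B H.
That gives 7 routes.

7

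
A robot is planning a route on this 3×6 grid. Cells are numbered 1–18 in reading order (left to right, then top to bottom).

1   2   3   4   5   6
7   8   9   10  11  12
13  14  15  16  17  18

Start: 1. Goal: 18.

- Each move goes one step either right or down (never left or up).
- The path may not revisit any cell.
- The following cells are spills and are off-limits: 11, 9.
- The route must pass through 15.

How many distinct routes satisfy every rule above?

A right/down-only route from 1 to 18 makes exactly 2 down-moves and 5 right-moves in some order.
With no other constraints that would be C(7,2) = 21 routes.
Split at 15 and multiply the segment counts (each segment already excludes blocked cells): 1→15: 3; 15→18: 1; product = 3.
That gives 3 routes.

3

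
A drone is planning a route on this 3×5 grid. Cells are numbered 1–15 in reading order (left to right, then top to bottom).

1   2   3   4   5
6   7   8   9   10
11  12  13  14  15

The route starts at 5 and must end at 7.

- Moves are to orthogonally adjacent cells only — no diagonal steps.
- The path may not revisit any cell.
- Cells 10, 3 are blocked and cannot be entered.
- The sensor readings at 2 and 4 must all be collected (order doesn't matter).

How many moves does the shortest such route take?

Any route passes through 2 and 4 in some order between 5 and 7. Summing Manhattan distances along each leg and taking the cheapest ordering (5 → 4 → 2 → 7) gives a lower bound of 1 + 2 + 1 = 4 moves.
That bound ignores the blocked cells. Measuring each leg by the fewest moves that actually steer around them (5→4: 1; 4→2: 4; 2→7: 1) raises the lower bound to 6.
The shortest route satisfying every rule uses 10 moves: 5 → 4 → 9 → 14 → 13 → 12 → 11 → 6 → 1 → 2 → 7.
The no-revisit rule (legs can't share cells) pushes the minimum above the 6-move bound; an exhaustive check rules out every length from 6 to 9 (on a 4-connected grid the length of any start-to-goal walk has the same parity as the Manhattan bound, so only lengths 6, 8, 10, … need checking), leaving 10 as the minimum.

10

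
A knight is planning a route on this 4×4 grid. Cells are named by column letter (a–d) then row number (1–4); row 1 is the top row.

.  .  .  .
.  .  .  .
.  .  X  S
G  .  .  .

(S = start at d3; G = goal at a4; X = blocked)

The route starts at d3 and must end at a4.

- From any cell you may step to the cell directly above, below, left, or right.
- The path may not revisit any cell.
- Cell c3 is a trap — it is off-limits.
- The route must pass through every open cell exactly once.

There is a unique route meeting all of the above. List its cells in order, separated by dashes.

d3 - d4 - c4 - b4 - b3 - b2 - c2 - d2 - d1 - c1 - b1 - a1 - a2 - a3 - a4

Need to visit all 15 open cells exactly once, starting at d3 and ending at a4.
Cell c4 has only two open neighbours (b4 and d4), so the path must pass straight through it: one of those is the cell it's entered from and the other is where it exits.
Route from d3: down to d4, 2× left (reaching b4), 2× up (reaching b2), 2× right (reaching d2), up to d1, 3× left (reaching a1), 3× down (reaching a4) — 14 moves in all.
Check: all 15 open cells covered.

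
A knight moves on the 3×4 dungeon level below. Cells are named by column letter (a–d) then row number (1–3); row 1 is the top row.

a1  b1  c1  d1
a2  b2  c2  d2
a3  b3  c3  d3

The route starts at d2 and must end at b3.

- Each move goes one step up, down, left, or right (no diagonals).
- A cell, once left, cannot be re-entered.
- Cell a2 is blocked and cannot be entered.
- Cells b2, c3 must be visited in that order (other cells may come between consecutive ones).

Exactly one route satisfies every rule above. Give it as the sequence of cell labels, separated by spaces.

The waypoints must appear in the order b2, c3, with no cell reused.
Route from d2: up 1 to d1, left 2 to b1, down 1 to b2, right 1 to c2, down 1 to c3, left 1 to b3 — 7 moves in all.
Check: order respected (b2 at step 4, c3 at step 6).

d2 d1 c1 b1 b2 c2 c3 b3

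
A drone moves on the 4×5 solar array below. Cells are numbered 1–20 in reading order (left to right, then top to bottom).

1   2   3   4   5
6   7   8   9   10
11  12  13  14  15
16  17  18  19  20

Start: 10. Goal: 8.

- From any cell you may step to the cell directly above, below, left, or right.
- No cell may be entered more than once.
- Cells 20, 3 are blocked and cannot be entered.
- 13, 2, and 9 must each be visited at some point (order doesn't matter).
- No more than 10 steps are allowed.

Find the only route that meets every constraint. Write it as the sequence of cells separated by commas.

10, 9, 14, 13, 12, 11, 6, 1, 2, 7, 8

The 10-move cap with required stops at 13, 2, 9 leaves no slack for detours.
Route from 10: left to 9, down to 14, 3× left (reaching 11), 2× up (reaching 1), right to 2, down to 7, right to 8 — 10 moves in all.
Check: all required cells visited; 10 ≤ 10 moves.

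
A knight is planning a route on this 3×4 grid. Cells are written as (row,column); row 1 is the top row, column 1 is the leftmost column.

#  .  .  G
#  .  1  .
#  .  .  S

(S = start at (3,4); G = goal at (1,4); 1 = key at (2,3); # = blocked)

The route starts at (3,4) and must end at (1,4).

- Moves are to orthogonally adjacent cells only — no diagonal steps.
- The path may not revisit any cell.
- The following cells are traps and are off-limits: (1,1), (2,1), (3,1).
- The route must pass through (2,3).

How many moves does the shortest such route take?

Any route passes through (2,3) somewhere between (3,4) and (1,4). Summing Manhattan distances along the two legs ((3,4) → (2,3) → (1,4)) gives a lower bound of 2 + 2 = 4 moves.
A route of 4 moves achieves this: (3,4) → (2,4) → (2,3) → (1,3) → (1,4).
Since 4 matches the lower bound, it is optimal.

4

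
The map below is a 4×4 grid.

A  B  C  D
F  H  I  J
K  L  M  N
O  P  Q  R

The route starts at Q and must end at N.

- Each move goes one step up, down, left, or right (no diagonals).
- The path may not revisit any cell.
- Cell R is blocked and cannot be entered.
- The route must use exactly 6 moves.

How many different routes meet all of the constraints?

Need simple routes of exactly 6 moves from Q to N (Manhattan distance 2, so 2 moves are spent on a detour and 2 undoing it).
Enumerating: Q M I C D J N | Q M L H I J N | Q P L H I M N | Q P L H I J N | Q P L M I J N | Q P O K L M N.
That gives 6 routes.

6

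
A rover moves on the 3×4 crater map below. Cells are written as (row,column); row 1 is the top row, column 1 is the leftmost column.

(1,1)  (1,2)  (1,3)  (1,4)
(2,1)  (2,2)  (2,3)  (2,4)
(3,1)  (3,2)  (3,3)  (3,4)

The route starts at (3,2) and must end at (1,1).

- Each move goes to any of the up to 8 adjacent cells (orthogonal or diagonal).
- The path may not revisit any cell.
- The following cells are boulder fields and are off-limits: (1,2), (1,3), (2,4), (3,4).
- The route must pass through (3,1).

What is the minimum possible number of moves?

Any route passes through (3,1) somewhere between (3,2) and (1,1). Summing Chebyshev distances along the two legs ((3,2) → (3,1) → (1,1)) gives a lower bound of 1 + 2 = 3 moves.
A route of 3 moves achieves this: (3,2) → (3,1) → (2,1) → (1,1).
Since 3 matches the lower bound, it is optimal.

3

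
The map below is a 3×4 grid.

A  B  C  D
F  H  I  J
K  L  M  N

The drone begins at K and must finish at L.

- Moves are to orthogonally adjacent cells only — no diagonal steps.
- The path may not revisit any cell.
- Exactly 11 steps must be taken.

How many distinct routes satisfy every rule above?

Need simple routes of exactly 11 moves from K to L (Manhattan distance 1, so 5 moves are spent on a detour and 5 undoing it).
Enumerating: K F A B H I C D J N M L | K F A B C D J N M I H L.
That gives 2 routes.

2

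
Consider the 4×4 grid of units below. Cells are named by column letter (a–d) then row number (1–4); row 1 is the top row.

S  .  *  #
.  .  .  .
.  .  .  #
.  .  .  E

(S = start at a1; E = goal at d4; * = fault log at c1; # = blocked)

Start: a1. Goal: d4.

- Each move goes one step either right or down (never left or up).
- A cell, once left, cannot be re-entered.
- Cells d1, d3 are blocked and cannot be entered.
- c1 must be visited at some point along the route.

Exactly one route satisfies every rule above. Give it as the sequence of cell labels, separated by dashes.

Moves only go right or down, so the column and row indices never decrease.
Route from a1: right 2 to c1, down 3 to c4, right 1 to d4 — 6 moves in all.
Check: all required cells visited.

a1 - b1 - c1 - c2 - c3 - c4 - d4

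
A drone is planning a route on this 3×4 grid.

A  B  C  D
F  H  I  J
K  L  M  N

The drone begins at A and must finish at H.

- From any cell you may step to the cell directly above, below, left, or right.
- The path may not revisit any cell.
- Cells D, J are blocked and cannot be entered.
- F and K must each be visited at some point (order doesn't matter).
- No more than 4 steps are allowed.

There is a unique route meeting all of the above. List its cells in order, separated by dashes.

The 4-move cap with required stops at F, K leaves no slack for detours.
Route from A: 2× down (reaching K), right to L, up to H — 4 moves in all.
Check: all required cells visited; 4 ≤ 4 moves.

A - F - K - L - H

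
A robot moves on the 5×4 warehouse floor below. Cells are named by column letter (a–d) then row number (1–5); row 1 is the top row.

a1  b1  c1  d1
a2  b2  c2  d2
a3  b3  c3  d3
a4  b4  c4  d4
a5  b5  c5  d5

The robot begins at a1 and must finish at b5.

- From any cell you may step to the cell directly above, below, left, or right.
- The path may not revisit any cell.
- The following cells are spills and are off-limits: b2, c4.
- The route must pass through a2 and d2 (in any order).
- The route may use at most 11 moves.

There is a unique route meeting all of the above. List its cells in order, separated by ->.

a1 -> a2 -> a3 -> b3 -> c3 -> c2 -> d2 -> d3 -> d4 -> d5 -> c5 -> b5

The budget equals the shortest possible length, so every move has to be on a shortest route through the required cells.
Route from a1: down 2 to a3, right 2 to c3, up 1 to c2, right 1 to d2, down 3 to d5, left 2 to b5 — 11 moves in all.
Check: all required cells visited; 11 ≤ 11 moves.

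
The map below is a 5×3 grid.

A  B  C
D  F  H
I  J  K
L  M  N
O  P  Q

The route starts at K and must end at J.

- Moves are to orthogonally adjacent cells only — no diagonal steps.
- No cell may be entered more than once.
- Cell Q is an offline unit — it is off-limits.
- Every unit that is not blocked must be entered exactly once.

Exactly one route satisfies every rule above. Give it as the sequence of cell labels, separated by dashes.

K - N - M - P - O - L - I - D - A - B - C - H - F - J

Need to visit all 14 open cells exactly once, starting at K and ending at J.
Cell C has only two open neighbours (H and B), so the path must pass straight through it: one of those is the cell it's entered from and the other is where it exits.
Route from K: down to N, left to M, down to P, left to O, 4× up (reaching A), 2× right (reaching C), down to H, left to F, down to J — 13 moves in all.
Check: all 14 open cells covered.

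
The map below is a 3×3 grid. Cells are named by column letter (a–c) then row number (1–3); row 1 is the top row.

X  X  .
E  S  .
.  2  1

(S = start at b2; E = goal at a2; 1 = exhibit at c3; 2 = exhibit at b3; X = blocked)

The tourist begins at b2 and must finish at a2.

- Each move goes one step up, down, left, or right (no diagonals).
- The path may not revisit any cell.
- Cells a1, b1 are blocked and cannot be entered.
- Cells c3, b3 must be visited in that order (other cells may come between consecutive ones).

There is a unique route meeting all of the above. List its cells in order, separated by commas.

The waypoints must appear in the order c3, b3, with no cell reused.
Route from b2: right to c2, down to c3, 2× left (reaching a3), up to a2 — 5 moves in all.
Check: order respected (1 at step 2, 2 at step 3).

b2, c2, c3, b3, a3, a2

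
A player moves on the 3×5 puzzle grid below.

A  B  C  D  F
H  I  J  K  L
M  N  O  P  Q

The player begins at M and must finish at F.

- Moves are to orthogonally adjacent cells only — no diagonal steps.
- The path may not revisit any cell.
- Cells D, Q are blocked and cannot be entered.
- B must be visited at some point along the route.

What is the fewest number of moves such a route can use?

Any route passes through B somewhere between M and F. Summing Manhattan distances along the two legs (M → B → F) gives a lower bound of 3 + 3 = 6 moves.
That bound ignores the blocked cells. Measuring each leg by the fewest moves that actually steer around them (M→B: 3; B→F: 5) raises the lower bound to 8.
A route of 8 moves exists: M → H → A → B → I → J → K → L → F.
Since 8 matches that lower bound, it is optimal.

8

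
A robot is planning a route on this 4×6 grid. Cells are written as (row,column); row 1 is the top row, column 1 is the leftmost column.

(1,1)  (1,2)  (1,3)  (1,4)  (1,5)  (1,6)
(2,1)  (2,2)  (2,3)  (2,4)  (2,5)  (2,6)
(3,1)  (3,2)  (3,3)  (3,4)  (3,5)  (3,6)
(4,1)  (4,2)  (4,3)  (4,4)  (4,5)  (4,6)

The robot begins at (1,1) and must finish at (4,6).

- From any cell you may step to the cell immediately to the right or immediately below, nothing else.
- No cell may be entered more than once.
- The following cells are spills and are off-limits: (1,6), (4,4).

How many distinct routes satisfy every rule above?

A right/down-only route from (1,1) to (4,6) makes exactly 3 down-moves and 5 right-moves in some order.
With no other constraints that would be C(8,3) = 56 routes.
Subtract routes through each blocked cell (inclusion–exclusion for overlaps): − through (1,6): 1 − through (4,4): 20 → 35.
That gives 35 routes.

35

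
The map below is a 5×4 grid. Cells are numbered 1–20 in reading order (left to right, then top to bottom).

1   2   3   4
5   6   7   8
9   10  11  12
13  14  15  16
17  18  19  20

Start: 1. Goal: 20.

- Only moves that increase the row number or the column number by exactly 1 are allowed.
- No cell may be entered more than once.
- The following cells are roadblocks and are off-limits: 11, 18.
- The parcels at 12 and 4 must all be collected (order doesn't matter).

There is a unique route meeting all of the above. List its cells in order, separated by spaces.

1 2 3 4 8 12 16 20

Moves only go right or down, so the column and row indices never decrease.
Route from 1: 3× right (reaching 4), 4× down (reaching 20) — 7 moves in all.
Check: all required cells visited.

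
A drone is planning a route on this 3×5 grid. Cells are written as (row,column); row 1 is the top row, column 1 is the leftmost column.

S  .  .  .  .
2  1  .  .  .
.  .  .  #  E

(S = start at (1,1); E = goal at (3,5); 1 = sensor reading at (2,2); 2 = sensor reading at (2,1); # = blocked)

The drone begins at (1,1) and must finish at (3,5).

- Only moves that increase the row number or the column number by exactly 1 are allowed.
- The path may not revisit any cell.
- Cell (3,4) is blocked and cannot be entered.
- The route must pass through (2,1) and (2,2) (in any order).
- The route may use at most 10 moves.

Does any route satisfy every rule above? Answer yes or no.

yes

One route that works: (1,1) → (2,1) → (2,2) → (2,3) → (2,4) → (2,5) → (3,5).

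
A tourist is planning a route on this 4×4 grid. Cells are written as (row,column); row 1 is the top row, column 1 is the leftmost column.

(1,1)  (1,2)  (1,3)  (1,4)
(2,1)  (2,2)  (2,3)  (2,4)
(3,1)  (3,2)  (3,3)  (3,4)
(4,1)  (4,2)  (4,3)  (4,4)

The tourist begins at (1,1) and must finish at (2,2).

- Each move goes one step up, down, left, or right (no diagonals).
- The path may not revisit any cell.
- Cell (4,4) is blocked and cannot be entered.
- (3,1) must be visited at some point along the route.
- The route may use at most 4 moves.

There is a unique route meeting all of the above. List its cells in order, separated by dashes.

Any route must reach (3,1) and still end at (2,2) within 4 moves, so the order of the required stops is forced.
Route from (1,1): down 2 to (3,1), right 1 to (3,2), up 1 to (2,2) — 4 moves in all.
Check: all required cells visited; 4 ≤ 4 moves.

(1,1) - (2,1) - (3,1) - (3,2) - (2,2)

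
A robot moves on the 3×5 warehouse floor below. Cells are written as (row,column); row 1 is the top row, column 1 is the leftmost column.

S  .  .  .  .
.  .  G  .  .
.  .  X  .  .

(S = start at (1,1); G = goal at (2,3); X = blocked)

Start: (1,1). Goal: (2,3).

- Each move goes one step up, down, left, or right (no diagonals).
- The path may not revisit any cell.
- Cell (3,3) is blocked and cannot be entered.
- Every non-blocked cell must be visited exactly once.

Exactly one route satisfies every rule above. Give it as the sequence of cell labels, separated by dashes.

Need to visit all 14 open cells exactly once, starting at (1,1) and ending at (2,3).
Cell (3,4) has only two open neighbours ((2,4) and (3,5)), so the path must pass straight through it: one of those is the cell it's entered from and the other is where it exits.
Route from (1,1): 2× down (reaching (3,1)), right to (3,2), 2× up (reaching (1,2)), 3× right (reaching (1,5)), 2× down (reaching (3,5)), left to (3,4), up to (2,4), left to (2,3) — 13 moves in all.
Check: all 14 open cells covered.

(1,1) - (2,1) - (3,1) - (3,2) - (2,2) - (1,2) - (1,3) - (1,4) - (1,5) - (2,5) - (3,5) - (3,4) - (2,4) - (2,3)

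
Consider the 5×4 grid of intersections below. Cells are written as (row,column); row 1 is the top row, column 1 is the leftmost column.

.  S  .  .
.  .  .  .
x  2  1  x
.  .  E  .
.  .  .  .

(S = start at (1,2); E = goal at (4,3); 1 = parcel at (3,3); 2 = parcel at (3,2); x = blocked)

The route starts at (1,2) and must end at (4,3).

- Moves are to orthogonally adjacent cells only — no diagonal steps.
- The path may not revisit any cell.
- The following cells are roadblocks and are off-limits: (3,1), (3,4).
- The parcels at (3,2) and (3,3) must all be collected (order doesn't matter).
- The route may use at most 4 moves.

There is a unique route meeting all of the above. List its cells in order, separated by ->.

(1,2) -> (2,2) -> (3,2) -> (3,3) -> (4,3)

The 4-move cap with required stops at (3,2), (3,3) leaves no slack for detours.
Route from (1,2): 2× down (reaching (3,2)), right to (3,3), down to (4,3) — 4 moves in all.
Check: all required cells visited; 4 ≤ 4 moves.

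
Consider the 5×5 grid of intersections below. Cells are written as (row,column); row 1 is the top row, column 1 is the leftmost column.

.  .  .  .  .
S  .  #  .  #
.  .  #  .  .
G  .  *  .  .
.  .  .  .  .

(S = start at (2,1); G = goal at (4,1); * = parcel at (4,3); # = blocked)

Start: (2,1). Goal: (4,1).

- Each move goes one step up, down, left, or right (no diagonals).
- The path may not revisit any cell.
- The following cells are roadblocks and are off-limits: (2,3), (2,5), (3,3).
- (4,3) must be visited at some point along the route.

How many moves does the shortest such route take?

8

Any route passes through (4,3) somewhere between (2,1) and (4,1). Summing Manhattan distances along the two legs ((2,1) → (4,3) → (4,1)) gives a lower bound of 4 + 2 = 6 moves.
The shortest route satisfying every rule uses 8 moves: (2,1) → (3,1) → (3,2) → (4,2) → (4,3) → (5,3) → (5,2) → (5,1) → (4,1).
The no-revisit rule (legs can't share cells) pushes the minimum above the 6-move bound; an exhaustive check rules out every length from 6 to 7, leaving 8 as the minimum.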